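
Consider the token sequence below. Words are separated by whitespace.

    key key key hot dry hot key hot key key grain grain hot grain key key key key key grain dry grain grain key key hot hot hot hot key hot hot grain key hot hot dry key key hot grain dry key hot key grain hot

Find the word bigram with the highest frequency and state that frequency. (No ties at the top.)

Bigram frequencies (highest first):
  key key: 9
  key hot: 7
  hot hot: 5
  hot key: 4
  key grain: 3
  hot grain: 3
  … (8 more, each ≤ 3)

"key key", 9 times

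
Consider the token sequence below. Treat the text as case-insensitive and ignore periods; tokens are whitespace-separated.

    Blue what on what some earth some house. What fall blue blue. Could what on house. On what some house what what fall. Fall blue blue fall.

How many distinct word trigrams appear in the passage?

22

27 tokens → 25 trigram windows in total.
Repeated trigrams (each contributes count−1 duplicates):
  fall blue blue: 2
  on what some: 2
  some house what: 2
3 duplicate windows → 25 − 3 = 22 distinct.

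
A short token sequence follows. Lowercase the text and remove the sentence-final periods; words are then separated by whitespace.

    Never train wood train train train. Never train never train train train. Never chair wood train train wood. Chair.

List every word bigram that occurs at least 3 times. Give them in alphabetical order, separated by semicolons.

Bigram counts meeting the condition (at least 3 times):
  never train: 3
  train never: 3
  train train: 5

never train; train never; train train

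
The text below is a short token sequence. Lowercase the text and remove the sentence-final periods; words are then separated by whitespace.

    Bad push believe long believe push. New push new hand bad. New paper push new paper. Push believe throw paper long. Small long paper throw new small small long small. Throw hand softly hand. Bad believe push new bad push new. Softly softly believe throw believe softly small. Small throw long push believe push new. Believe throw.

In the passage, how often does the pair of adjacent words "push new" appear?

6

Scanning the 56 overlapping bigram windows for "push new":
  position 6–7: push new
  position 8–9: push new
  position 14–15: push new
  position 37–38: push new
  position 40–41: push new
  position 54–55: push new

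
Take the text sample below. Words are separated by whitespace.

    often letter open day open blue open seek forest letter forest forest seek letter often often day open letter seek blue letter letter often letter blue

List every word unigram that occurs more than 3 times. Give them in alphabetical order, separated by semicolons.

Unigram counts meeting the condition (more than 3 times):
  letter: 7
  often: 4
  open: 4

letter; often; open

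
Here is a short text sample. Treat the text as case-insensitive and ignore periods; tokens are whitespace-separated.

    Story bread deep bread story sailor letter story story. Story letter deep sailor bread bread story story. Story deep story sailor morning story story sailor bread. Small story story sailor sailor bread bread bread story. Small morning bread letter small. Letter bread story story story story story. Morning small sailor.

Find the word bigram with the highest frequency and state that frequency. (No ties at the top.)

Bigram frequencies (highest first):
  story story: 10
  bread story: 4
  story sailor: 4
  sailor bread: 3
  bread bread: 3
  story bread: 1
  … (24 more, each ≤ 1)

"story story", 10 times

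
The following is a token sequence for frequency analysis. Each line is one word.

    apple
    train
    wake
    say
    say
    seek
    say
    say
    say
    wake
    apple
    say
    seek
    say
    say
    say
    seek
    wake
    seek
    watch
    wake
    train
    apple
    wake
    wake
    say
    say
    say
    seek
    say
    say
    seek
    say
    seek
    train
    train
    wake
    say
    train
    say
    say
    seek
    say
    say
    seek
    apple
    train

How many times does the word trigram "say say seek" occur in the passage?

Scanning the 45 overlapping trigram windows for "say say seek":
  position 4–6: say say seek
  position 15–17: say say seek
  position 27–29: say say seek
  position 30–32: say say seek
  position 40–42: say say seek
  position 43–45: say say seek

6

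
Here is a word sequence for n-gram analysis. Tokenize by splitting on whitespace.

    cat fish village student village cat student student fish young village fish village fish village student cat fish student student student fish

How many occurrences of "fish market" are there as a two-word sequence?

Scanning the 21 overlapping bigram windows for "fish market":
  (none found)

0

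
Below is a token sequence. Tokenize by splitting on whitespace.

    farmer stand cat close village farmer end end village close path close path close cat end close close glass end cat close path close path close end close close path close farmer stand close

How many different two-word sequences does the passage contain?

34 tokens → 33 bigram windows in total.
Repeated bigrams (each contributes count−1 duplicates):
  close path: 5
  path close: 5
  cat close: 2
  close close: 2
  end close: 2
  farmer stand: 2
12 duplicate windows → 33 − 12 = 21 distinct.

21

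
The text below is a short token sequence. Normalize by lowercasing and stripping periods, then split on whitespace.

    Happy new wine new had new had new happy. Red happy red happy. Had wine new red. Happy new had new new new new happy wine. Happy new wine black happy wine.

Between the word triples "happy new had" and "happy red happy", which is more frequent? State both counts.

"happy new had": 1 occurrence
"happy red happy": 2 occurrences

"happy red happy" (2 vs 1)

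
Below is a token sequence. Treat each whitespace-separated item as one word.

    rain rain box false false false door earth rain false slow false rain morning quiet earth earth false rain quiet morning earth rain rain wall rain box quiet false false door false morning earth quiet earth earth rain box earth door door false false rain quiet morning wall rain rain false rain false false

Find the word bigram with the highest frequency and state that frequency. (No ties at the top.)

"false false", 5 times

Bigram frequencies (highest first):
  false false: 5
  false rain: 4
  rain rain: 3
  rain box: 3
  earth rain: 3
  rain false: 3
  … (24 more, each ≤ 2)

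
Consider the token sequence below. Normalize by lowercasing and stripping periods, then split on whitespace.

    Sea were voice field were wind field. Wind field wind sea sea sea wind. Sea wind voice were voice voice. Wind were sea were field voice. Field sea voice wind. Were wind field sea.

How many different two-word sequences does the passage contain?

20

34 tokens → 33 bigram windows in total.
Repeated bigrams (each contributes count−1 duplicates):
  wind field: 3
  field sea: 2
  field wind: 2
  sea sea: 2
  sea were: 2
  sea wind: 2
  voice field: 2
  voice wind: 2
  … (4 more repeated)
13 duplicate windows → 33 − 13 = 20 distinct.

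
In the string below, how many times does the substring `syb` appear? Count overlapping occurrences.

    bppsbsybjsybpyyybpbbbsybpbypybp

Sliding a length-3 window over the 31 characters (29 positions):
  position 6–8: syb
  position 10–12: syb
  position 22–24: syb

3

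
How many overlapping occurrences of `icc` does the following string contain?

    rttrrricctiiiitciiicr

1

Sliding a length-3 window over the 21 characters (19 positions):
  position 7–9: icc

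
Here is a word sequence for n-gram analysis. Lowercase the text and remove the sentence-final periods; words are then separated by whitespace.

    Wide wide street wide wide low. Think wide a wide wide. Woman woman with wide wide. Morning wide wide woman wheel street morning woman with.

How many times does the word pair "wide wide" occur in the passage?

5

Scanning the 24 overlapping bigram windows for "wide wide":
  position 1–2: wide wide
  position 4–5: wide wide
  position 10–11: wide wide
  position 15–16: wide wide
  position 18–19: wide wide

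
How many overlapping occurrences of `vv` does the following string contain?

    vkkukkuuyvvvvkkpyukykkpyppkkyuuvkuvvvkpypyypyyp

Sliding a length-2 window over the 47 characters (46 positions):
  position 10–11: vv
  position 11–12: vv
  position 12–13: vv
  position 35–36: vv
  position 36–37: vv

5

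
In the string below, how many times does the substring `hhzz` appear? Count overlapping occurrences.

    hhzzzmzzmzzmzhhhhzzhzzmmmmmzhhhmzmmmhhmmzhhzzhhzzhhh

Sliding a length-4 window over the 52 characters (49 positions):
  position 1–4: hhzz
  position 16–19: hhzz
  position 42–45: hhzz
  position 46–49: hhzz

4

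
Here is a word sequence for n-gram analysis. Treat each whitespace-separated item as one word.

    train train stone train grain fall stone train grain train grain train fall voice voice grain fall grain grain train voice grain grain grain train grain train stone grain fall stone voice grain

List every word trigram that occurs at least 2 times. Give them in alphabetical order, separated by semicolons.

grain fall stone; grain grain train; grain train grain; stone train grain; train grain train

Trigram counts meeting the condition (at least 2 times):
  grain fall stone: 2
  grain grain train: 2
  grain train grain: 2
  stone train grain: 2
  train grain train: 3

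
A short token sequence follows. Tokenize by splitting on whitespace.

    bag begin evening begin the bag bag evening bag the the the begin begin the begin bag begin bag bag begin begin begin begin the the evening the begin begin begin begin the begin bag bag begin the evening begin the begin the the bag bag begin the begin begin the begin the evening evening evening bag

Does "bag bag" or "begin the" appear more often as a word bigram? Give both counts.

"begin the" (10 vs 4)

"bag bag": 4 occurrences
"begin the": 10 occurrences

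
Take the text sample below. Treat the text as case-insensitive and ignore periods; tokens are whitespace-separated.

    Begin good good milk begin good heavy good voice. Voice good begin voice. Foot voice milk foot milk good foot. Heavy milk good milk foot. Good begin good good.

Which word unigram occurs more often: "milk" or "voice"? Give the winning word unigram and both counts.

"milk" (5 vs 4)

"milk": 5 occurrences
"voice": 4 occurrences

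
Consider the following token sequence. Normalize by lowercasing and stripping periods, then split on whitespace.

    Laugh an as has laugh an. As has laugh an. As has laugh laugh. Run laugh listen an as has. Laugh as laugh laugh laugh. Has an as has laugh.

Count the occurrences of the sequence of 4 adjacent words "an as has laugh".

Scanning the 27 overlapping 4-gram windows for "an as has laugh":
  position 2–5: an as has laugh
  position 6–9: an as has laugh
  position 10–13: an as has laugh
  position 18–21: an as has laugh
  position 27–30: an as has laugh

5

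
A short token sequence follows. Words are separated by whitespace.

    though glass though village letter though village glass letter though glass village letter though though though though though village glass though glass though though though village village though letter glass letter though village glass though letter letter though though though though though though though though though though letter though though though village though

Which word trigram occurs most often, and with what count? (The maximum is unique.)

Trigram frequencies (highest first):
  though though though: 13
  though village glass: 3
  letter though though: 3
  though though village: 3
  though glass though: 2
  village letter though: 2
  … (22 more, each ≤ 2)

"though though though", 13 times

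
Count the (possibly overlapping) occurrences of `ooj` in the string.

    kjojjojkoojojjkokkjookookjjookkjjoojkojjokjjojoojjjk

Sliding a length-3 window over the 52 characters (50 positions):
  position 9–11: ooj
  position 34–36: ooj
  position 47–49: ooj

3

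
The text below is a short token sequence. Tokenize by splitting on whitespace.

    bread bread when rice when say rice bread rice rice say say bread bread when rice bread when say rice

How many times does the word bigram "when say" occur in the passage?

2

Scanning the 19 overlapping bigram windows for "when say":
  position 5–6: when say
  position 18–19: when say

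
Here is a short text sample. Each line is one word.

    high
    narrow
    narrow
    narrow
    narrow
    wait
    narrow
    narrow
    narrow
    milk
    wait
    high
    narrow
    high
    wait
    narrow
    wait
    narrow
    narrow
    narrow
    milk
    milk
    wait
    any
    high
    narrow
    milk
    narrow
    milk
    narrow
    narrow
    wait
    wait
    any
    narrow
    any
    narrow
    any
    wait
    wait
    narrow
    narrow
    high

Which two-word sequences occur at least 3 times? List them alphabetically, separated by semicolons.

Bigram counts meeting the condition (at least 3 times):
  high narrow: 3
  narrow milk: 4
  narrow narrow: 9
  narrow wait: 3
  wait narrow: 4

high narrow; narrow milk; narrow narrow; narrow wait; wait narrow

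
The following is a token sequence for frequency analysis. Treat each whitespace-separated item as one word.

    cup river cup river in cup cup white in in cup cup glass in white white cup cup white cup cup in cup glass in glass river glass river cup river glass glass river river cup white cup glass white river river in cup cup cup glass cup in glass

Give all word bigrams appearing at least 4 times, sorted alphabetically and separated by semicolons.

cup cup; cup glass; in cup

Bigram counts meeting the condition (at least 4 times):
  cup cup: 6
  cup glass: 4
  in cup: 4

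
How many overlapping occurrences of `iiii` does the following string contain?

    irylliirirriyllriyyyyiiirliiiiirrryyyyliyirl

Sliding a length-4 window over the 44 characters (41 positions):
  position 27–30: iiii
  position 28–31: iiii

2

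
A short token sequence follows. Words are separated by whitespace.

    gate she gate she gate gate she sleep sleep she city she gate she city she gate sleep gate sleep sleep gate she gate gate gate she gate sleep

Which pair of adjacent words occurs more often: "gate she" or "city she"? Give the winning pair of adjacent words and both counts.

"gate she": 6 occurrences
"city she": 2 occurrences

"gate she" (6 vs 2)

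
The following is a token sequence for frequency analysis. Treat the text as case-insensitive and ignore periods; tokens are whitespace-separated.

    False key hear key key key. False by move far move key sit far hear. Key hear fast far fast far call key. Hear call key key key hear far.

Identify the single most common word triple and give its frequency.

"key key key", 2 times

Trigram frequencies (highest first):
  key key key: 2
  false key hear: 1
  key hear key: 1
  hear key key: 1
  key key false: 1
  key false by: 1
  … (21 more, each ≤ 1)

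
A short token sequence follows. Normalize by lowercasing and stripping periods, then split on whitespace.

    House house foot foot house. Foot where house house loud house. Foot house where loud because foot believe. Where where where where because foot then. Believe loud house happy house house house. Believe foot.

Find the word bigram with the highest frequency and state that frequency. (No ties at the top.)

"house house", 4 times

Bigram frequencies (highest first):
  house house: 4
  house foot: 3
  where where: 3
  foot house: 2
  loud house: 2
  because foot: 2
  … (17 more, each ≤ 1)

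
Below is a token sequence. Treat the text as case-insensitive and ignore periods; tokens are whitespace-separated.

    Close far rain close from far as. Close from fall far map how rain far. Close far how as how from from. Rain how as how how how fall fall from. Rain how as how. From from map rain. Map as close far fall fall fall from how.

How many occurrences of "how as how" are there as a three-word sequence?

3

Scanning the 46 overlapping trigram windows for "how as how":
  position 18–20: how as how
  position 24–26: how as how
  position 33–35: how as how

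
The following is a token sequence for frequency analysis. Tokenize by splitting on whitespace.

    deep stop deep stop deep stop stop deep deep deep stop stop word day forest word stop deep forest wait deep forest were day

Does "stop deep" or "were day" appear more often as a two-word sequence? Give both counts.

"stop deep" (4 vs 1)

"stop deep": 4 occurrences
"were day": 1 occurrence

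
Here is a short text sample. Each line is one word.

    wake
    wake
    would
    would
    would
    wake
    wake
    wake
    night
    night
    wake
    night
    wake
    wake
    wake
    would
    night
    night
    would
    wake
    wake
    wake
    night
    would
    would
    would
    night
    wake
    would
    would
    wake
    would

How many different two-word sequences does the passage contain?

32 tokens → 31 bigram windows in total.
Repeated bigrams (each contributes count−1 duplicates):
  wake wake: 7
  would would: 5
  wake would: 4
  night wake: 3
  wake night: 3
  would wake: 3
  night night: 2
  night would: 2
  … (1 more repeated)
22 duplicate windows → 31 − 22 = 9 distinct.

9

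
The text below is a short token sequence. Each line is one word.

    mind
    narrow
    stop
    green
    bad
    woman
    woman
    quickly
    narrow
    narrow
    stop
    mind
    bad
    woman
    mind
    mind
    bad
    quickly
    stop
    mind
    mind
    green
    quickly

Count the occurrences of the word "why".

Scanning the 23 tokens for "why":
  (none found)

0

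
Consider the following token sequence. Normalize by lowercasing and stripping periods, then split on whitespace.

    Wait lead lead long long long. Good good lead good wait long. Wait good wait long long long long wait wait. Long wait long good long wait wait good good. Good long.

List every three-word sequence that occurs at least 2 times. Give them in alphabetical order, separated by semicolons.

Trigram counts meeting the condition (at least 2 times):
  good wait long: 2
  long long long: 3
  long wait wait: 2
  wait long wait: 2

good wait long; long long long; long wait wait; wait long wait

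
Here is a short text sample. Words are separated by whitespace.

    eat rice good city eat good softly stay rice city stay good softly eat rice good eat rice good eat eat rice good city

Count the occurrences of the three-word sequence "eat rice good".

Scanning the 22 overlapping trigram windows for "eat rice good":
  position 1–3: eat rice good
  position 14–16: eat rice good
  position 17–19: eat rice good
  position 21–23: eat rice good

4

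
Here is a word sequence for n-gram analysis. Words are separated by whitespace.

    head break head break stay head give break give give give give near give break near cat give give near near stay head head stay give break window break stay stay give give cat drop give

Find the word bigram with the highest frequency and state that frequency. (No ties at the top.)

"give give", 5 times

Bigram frequencies (highest first):
  give give: 5
  give break: 3
  head break: 2
  break stay: 2
  stay head: 2
  give near: 2
  … (18 more, each ≤ 2)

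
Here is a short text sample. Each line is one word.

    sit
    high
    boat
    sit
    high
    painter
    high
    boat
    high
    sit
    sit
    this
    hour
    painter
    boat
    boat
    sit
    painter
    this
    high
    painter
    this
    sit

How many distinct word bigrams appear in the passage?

17

23 tokens → 22 bigram windows in total.
Repeated bigrams (each contributes count−1 duplicates):
  boat sit: 2
  high boat: 2
  high painter: 2
  painter this: 2
  sit high: 2
5 duplicate windows → 22 − 5 = 17 distinct.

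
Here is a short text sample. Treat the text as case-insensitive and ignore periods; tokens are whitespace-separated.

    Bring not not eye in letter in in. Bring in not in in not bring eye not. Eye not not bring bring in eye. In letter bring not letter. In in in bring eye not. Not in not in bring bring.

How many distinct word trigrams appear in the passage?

33

41 tokens → 39 trigram windows in total.
Repeated trigrams (each contributes count−1 duplicates):
  bring eye not: 2
  eye in letter: 2
  eye not not: 2
  in in bring: 2
  in not in: 2
  letter in in: 2
6 duplicate windows → 39 − 6 = 33 distinct.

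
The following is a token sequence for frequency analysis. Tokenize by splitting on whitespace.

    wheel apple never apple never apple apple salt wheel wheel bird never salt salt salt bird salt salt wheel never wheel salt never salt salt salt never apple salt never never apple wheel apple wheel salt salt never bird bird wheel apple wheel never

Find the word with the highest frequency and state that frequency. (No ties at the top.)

Unigram frequencies (highest first):
  salt: 13
  never: 10
  wheel: 9
  apple: 8
  bird: 4

"salt", 13 times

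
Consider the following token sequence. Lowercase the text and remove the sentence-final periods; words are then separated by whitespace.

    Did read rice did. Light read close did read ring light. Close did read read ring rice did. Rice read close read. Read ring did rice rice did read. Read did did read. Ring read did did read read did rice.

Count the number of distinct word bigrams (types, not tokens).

41 tokens → 40 bigram windows in total.
Repeated bigrams (each contributes count−1 duplicates):
  did read: 6
  read read: 4
  read ring: 4
  did rice: 3
  read did: 3
  rice did: 3
  close did: 2
  did did: 2
  … (1 more repeated)
20 duplicate windows → 40 − 20 = 20 distinct.

20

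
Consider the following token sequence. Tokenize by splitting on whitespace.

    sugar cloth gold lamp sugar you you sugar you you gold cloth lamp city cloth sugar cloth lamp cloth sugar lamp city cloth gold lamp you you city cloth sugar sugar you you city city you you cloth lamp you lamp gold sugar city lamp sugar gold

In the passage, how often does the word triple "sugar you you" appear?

3

Scanning the 45 overlapping trigram windows for "sugar you you":
  position 5–7: sugar you you
  position 8–10: sugar you you
  position 31–33: sugar you you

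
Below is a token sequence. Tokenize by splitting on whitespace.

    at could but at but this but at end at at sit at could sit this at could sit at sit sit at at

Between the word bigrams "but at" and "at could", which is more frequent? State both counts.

"at could" (3 vs 2)

"but at": 2 occurrences
"at could": 3 occurrences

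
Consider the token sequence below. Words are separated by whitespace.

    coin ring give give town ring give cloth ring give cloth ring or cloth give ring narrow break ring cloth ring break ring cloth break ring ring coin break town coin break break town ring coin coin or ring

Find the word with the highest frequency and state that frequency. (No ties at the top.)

"ring", 12 times

Unigram frequencies (highest first):
  ring: 12
  break: 6
  coin: 5
  give: 5
  cloth: 5
  town: 3
  … (2 more, each ≤ 2)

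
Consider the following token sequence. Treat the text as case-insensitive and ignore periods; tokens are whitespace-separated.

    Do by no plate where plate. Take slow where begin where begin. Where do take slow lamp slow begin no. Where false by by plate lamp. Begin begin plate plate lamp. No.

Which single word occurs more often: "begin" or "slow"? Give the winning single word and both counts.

"begin" (5 vs 3)

"begin": 5 occurrences
"slow": 3 occurrences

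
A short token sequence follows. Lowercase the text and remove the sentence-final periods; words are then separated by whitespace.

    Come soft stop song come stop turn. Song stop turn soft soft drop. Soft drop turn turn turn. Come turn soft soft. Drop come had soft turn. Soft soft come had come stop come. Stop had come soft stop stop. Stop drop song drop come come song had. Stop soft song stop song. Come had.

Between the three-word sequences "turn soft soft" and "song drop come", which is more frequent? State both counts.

"turn soft soft": 3 occurrences
"song drop come": 1 occurrence

"turn soft soft" (3 vs 1)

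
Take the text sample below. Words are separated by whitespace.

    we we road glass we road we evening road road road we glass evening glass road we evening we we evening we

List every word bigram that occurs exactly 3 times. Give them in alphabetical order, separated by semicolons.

Bigram counts meeting the condition (exactly 3 times):
  road we: 3
  we evening: 3

road we; we evening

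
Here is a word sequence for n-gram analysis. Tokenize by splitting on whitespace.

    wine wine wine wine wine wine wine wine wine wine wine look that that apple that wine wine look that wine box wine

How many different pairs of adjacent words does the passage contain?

23 tokens → 22 bigram windows in total.
Repeated bigrams (each contributes count−1 duplicates):
  wine wine: 11
  look that: 2
  that wine: 2
  wine look: 2
13 duplicate windows → 22 − 13 = 9 distinct.

9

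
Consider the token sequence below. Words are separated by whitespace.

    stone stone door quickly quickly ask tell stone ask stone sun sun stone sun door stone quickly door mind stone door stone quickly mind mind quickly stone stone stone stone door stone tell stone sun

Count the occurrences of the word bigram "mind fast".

Scanning the 34 overlapping bigram windows for "mind fast":
  (none found)

0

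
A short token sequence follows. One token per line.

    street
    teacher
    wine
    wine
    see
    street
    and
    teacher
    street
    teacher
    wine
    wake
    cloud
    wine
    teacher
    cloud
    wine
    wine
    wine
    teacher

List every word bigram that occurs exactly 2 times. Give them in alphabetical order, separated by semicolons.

Bigram counts meeting the condition (exactly 2 times):
  cloud wine: 2
  street teacher: 2
  teacher wine: 2
  wine teacher: 2

cloud wine; street teacher; teacher wine; wine teacher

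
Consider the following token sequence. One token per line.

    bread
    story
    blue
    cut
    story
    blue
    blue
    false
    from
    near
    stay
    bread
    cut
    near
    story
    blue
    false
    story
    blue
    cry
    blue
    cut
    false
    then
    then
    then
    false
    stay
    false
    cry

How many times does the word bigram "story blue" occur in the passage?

Scanning the 29 overlapping bigram windows for "story blue":
  position 2–3: story blue
  position 5–6: story blue
  position 15–16: story blue
  position 18–19: story blue

4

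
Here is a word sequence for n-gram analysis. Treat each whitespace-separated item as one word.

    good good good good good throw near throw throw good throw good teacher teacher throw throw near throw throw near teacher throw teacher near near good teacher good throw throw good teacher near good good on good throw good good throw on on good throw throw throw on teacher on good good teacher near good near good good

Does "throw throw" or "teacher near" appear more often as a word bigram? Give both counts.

"throw throw" (6 vs 3)

"throw throw": 6 occurrences
"teacher near": 3 occurrences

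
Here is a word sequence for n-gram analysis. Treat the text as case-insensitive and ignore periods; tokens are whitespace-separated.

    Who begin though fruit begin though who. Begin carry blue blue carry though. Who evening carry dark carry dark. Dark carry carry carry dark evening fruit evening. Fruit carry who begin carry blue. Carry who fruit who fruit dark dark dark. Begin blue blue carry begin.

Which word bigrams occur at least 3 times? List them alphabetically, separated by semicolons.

blue carry; carry dark; dark dark; who begin

Bigram counts meeting the condition (at least 3 times):
  blue carry: 3
  carry dark: 3
  dark dark: 3
  who begin: 3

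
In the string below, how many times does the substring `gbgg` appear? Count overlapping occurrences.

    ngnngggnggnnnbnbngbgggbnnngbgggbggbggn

4

Sliding a length-4 window over the 38 characters (35 positions):
  position 18–21: gbgg
  position 27–30: gbgg
  position 31–34: gbgg
  position 34–37: gbgg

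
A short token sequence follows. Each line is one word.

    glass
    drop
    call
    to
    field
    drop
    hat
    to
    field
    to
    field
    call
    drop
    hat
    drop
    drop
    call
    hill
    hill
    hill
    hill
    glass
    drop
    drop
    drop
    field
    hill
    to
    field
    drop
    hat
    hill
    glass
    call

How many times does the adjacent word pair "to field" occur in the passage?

Scanning the 33 overlapping bigram windows for "to field":
  position 4–5: to field
  position 8–9: to field
  position 10–11: to field
  position 28–29: to field

4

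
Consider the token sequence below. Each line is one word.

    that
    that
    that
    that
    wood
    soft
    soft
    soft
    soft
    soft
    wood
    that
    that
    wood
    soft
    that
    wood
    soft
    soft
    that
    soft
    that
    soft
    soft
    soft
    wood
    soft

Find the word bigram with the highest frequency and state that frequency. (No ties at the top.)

"soft soft", 7 times

Bigram frequencies (highest first):
  soft soft: 7
  that that: 4
  wood soft: 4
  that wood: 3
  soft that: 3
  soft wood: 2
  … (2 more, each ≤ 2)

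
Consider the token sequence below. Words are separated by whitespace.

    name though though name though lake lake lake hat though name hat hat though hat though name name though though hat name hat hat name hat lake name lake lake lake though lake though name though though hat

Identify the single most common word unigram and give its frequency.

Unigram frequencies (highest first):
  though: 12
  name: 9
  hat: 9
  lake: 8

"though", 12 times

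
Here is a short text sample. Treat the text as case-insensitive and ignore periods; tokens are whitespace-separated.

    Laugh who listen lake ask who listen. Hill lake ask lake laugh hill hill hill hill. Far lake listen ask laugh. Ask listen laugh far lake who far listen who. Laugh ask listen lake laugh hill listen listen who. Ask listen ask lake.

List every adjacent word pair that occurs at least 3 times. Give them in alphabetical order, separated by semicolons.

ask listen; hill hill

Bigram counts meeting the condition (at least 3 times):
  ask listen: 3
  hill hill: 3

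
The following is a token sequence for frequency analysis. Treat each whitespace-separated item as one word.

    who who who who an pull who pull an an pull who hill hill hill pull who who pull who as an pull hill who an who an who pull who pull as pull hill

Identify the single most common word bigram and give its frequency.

Bigram frequencies (highest first):
  pull who: 5
  who who: 4
  who pull: 4
  who an: 3
  an pull: 3
  hill hill: 2
  … (11 more, each ≤ 2)

"pull who", 5 times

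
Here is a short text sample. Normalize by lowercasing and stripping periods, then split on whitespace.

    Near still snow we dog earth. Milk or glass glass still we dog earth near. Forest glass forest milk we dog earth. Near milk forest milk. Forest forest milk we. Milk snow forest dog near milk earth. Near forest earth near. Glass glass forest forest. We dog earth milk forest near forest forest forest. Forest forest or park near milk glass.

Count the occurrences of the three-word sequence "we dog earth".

Scanning the 59 overlapping trigram windows for "we dog earth":
  position 4–6: we dog earth
  position 12–14: we dog earth
  position 20–22: we dog earth
  position 46–48: we dog earth

4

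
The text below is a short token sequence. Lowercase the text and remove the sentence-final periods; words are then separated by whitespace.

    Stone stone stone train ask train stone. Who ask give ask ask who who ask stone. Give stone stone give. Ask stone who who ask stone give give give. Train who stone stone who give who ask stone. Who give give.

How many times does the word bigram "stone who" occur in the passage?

4

Scanning the 40 overlapping bigram windows for "stone who":
  position 7–8: stone who
  position 22–23: stone who
  position 33–34: stone who
  position 38–39: stone who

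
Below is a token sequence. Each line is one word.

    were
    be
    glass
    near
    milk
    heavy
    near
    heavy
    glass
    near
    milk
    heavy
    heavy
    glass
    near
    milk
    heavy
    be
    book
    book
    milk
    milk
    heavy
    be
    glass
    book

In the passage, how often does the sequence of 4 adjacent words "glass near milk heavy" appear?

Scanning the 23 overlapping 4-gram windows for "glass near milk heavy":
  position 3–6: glass near milk heavy
  position 9–12: glass near milk heavy
  position 14–17: glass near milk heavy

3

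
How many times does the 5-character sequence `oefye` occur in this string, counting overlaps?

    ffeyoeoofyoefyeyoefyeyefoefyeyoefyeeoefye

5

Sliding a length-5 window over the 41 characters (37 positions):
  position 11–15: oefye
  position 17–21: oefye
  position 25–29: oefye
  position 31–35: oefye
  position 37–41: oefye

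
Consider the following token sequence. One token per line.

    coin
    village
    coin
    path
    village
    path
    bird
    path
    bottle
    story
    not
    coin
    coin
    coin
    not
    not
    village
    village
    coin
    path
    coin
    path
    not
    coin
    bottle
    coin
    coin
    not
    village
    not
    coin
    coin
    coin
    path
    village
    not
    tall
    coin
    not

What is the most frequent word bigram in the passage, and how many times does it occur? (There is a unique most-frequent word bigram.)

"coin coin", 5 times

Bigram frequencies (highest first):
  coin coin: 5
  coin path: 4
  not coin: 3
  coin not: 3
  village coin: 2
  path village: 2
  … (17 more, each ≤ 2)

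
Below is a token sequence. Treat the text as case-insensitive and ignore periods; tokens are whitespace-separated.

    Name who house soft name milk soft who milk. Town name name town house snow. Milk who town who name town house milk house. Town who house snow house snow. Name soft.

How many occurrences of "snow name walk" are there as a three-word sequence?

0

Scanning the 30 overlapping trigram windows for "snow name walk":
  (none found)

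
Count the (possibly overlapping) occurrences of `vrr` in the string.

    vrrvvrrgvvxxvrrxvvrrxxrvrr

Sliding a length-3 window over the 26 characters (24 positions):
  position 1–3: vrr
  position 5–7: vrr
  position 13–15: vrr
  position 18–20: vrr
  position 24–26: vrr

5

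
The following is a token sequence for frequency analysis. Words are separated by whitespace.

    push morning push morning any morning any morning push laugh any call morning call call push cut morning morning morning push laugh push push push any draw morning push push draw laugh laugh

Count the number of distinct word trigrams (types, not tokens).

29

33 tokens → 31 trigram windows in total.
Repeated trigrams (each contributes count−1 duplicates):
  morning any morning: 2
  morning push laugh: 2
2 duplicate windows → 31 − 2 = 29 distinct.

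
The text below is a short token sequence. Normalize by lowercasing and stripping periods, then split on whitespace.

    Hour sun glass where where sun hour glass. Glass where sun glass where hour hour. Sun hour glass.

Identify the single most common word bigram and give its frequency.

"glass where", 3 times

Bigram frequencies (highest first):
  glass where: 3
  hour sun: 2
  sun glass: 2
  where sun: 2
  sun hour: 2
  hour glass: 2
  … (4 more, each ≤ 1)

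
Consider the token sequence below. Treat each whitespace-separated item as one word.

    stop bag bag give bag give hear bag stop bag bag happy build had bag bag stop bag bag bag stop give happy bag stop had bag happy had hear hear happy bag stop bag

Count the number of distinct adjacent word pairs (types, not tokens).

19

35 tokens → 34 bigram windows in total.
Repeated bigrams (each contributes count−1 duplicates):
  bag bag: 5
  bag stop: 5
  stop bag: 4
  bag give: 2
  bag happy: 2
  had bag: 2
  happy bag: 2
15 duplicate windows → 34 − 15 = 19 distinct.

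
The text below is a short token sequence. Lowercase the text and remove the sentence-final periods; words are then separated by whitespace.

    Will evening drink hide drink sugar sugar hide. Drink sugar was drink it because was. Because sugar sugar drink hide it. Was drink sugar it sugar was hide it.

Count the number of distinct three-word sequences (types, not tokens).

29 tokens → 27 trigram windows in total.
Repeated trigrams (each contributes count−1 duplicates):
  hide drink sugar: 2
1 duplicate windows → 27 − 1 = 26 distinct.

26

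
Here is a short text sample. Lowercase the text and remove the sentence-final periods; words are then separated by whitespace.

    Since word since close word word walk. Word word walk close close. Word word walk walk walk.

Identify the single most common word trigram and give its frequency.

"word word walk", 3 times

Trigram frequencies (highest first):
  word word walk: 3
  close word word: 2
  since word since: 1
  word since close: 1
  since close word: 1
  word walk word: 1
  … (6 more, each ≤ 1)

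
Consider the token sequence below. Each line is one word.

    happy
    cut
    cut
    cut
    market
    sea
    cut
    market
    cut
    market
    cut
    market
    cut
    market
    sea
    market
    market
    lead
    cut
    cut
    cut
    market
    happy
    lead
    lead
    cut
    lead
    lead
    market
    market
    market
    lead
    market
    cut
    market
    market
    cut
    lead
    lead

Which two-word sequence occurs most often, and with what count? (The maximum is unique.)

"cut market", 7 times

Bigram frequencies (highest first):
  cut market: 7
  market cut: 5
  cut cut: 4
  market market: 4
  lead lead: 3
  market sea: 2
  … (9 more, each ≤ 2)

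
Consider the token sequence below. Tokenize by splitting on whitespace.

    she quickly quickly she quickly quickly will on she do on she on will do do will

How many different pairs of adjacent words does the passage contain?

17 tokens → 16 bigram windows in total.
Repeated bigrams (each contributes count−1 duplicates):
  on she: 2
  quickly quickly: 2
  she quickly: 2
3 duplicate windows → 16 − 3 = 13 distinct.

13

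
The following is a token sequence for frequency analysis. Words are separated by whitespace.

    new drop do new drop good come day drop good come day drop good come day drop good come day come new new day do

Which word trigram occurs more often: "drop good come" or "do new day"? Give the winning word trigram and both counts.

"drop good come" (4 vs 0)

"drop good come": 4 occurrences
"do new day": 0 occurrences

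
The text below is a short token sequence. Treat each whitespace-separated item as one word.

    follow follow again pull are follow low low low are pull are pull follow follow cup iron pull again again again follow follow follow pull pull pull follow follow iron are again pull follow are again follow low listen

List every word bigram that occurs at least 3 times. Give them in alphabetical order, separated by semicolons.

follow follow; pull follow

Bigram counts meeting the condition (at least 3 times):
  follow follow: 5
  pull follow: 3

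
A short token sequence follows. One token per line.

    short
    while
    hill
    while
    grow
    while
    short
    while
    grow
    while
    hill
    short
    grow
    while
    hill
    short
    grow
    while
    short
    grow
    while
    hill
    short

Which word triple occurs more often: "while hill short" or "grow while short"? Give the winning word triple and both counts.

"while hill short" (3 vs 2)

"while hill short": 3 occurrences
"grow while short": 2 occurrences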